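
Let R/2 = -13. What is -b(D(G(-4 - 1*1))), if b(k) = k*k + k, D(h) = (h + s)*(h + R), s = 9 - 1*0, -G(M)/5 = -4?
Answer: -30102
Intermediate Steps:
R = -26 (R = 2*(-13) = -26)
G(M) = 20 (G(M) = -5*(-4) = 20)
s = 9 (s = 9 + 0 = 9)
D(h) = (-26 + h)*(9 + h) (D(h) = (h + 9)*(h - 26) = (9 + h)*(-26 + h) = (-26 + h)*(9 + h))
b(k) = k + k² (b(k) = k² + k = k + k²)
-b(D(G(-4 - 1*1))) = -(-234 + 20² - 17*20)*(1 + (-234 + 20² - 17*20)) = -(-234 + 400 - 340)*(1 + (-234 + 400 - 340)) = -(-174)*(1 - 174) = -(-174)*(-173) = -1*30102 = -30102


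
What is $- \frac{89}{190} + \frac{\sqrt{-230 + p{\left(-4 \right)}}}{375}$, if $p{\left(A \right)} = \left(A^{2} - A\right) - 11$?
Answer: $- \frac{89}{190} + \frac{i \sqrt{221}}{375} \approx -0.46842 + 0.039643 i$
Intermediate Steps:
$p{\left(A \right)} = -11 + A^{2} - A$
$- \frac{89}{190} + \frac{\sqrt{-230 + p{\left(-4 \right)}}}{375} = - \frac{89}{190} + \frac{\sqrt{-230 - \left(7 - 16\right)}}{375} = \left(-89\right) \frac{1}{190} + \sqrt{-230 + \left(-11 + 16 + 4\right)} \frac{1}{375} = - \frac{89}{190} + \sqrt{-230 + 9} \cdot \frac{1}{375} = - \frac{89}{190} + \sqrt{-221} \cdot \frac{1}{375} = - \frac{89}{190} + i \sqrt{221} \cdot \frac{1}{375} = - \frac{89}{190} + \frac{i \sqrt{221}}{375}$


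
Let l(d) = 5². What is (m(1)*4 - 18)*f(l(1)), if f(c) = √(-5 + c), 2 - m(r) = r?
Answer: -28*√5 ≈ -62.610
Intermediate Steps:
m(r) = 2 - r
l(d) = 25
(m(1)*4 - 18)*f(l(1)) = ((2 - 1*1)*4 - 18)*√(-5 + 25) = ((2 - 1)*4 - 18)*√20 = (1*4 - 18)*(2*√5) = (4 - 18)*(2*√5) = -28*√5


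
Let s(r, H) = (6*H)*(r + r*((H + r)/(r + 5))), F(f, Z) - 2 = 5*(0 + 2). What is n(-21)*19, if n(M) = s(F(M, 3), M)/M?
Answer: 10944/17 ≈ 643.76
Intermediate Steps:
F(f, Z) = 12 (F(f, Z) = 2 + 5*(0 + 2) = 2 + 5*2 = 2 + 10 = 12)
s(r, H) = 6*H*(r + r*(H + r)/(5 + r)) (s(r, H) = (6*H)*(r + r*((H + r)/(5 + r))) = (6*H)*(r + r*(H + r)/(5 + r)) = 6*H*(r + r*(H + r)/(5 + r)))
n(M) = 2088/17 + 72*M/17 (n(M) = (6*M*12*(5 + M + 2*12)/(5 + 12))/M = (6*M*12*(5 + M + 24)/17)/M = (6*M*12*(1/17)*(29 + M))/M = (72*M*(29 + M)/17)/M = 2088/17 + 72*M/17)
n(-21)*19 = (2088/17 + (72/17)*(-21))*19 = (2088/17 - 1512/17)*19 = (576/17)*19 = 10944/17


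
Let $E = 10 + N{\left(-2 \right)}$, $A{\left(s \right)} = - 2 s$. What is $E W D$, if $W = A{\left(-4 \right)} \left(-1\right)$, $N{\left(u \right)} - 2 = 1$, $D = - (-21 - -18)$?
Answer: $-312$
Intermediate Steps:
$D = 3$ ($D = - (-21 + 18) = \left(-1\right) \left(-3\right) = 3$)
$N{\left(u \right)} = 3$ ($N{\left(u \right)} = 2 + 1 = 3$)
$E = 13$ ($E = 10 + 3 = 13$)
$W = -8$ ($W = \left(-2\right) \left(-4\right) \left(-1\right) = 8 \left(-1\right) = -8$)
$E W D = 13 \left(-8\right) 3 = \left(-104\right) 3 = -312$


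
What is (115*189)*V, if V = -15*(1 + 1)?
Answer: -652050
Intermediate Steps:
V = -30 (V = -15*2 = -30)
(115*189)*V = (115*189)*(-30) = 21735*(-30) = -652050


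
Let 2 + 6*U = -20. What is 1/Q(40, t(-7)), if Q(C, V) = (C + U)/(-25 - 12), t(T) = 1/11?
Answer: -111/109 ≈ -1.0183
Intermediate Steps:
U = -11/3 (U = -⅓ + (⅙)*(-20) = -⅓ - 10/3 = -11/3 ≈ -3.6667)
t(T) = 1/11
Q(C, V) = 11/111 - C/37 (Q(C, V) = (C - 11/3)/(-25 - 12) = (-11/3 + C)/(-37) = (-11/3 + C)*(-1/37) = 11/111 - C/37)
1/Q(40, t(-7)) = 1/(11/111 - 1/37*40) = 1/(11/111 - 40/37) = 1/(-109/111) = -111/109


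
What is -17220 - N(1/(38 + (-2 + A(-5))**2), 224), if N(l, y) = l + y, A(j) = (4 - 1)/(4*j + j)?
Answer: -463295821/26559 ≈ -17444.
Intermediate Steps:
A(j) = 3/(5*j) (A(j) = 3/((5*j)) = 3*(1/(5*j)) = 3/(5*j))
-17220 - N(1/(38 + (-2 + A(-5))**2), 224) = -17220 - (1/(38 + (-2 + (3/5)/(-5))**2) + 224) = -17220 - (1/(38 + (-2 + (3/5)*(-1/5))**2) + 224) = -17220 - (1/(38 + (-2 - 3/25)**2) + 224) = -17220 - (1/(38 + (-53/25)**2) + 224) = -17220 - (1/(38 + 2809/625) + 224) = -17220 - (1/(26559/625) + 224) = -17220 - (625/26559 + 224) = -17220 - 1*5949841/26559 = -17220 - 5949841/26559 = -463295821/26559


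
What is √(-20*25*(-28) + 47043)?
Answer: √61043 ≈ 247.07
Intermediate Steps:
√(-20*25*(-28) + 47043) = √(-500*(-28) + 47043) = √(14000 + 47043) = √61043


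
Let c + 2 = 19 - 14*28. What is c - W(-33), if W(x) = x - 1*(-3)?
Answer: -345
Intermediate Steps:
W(x) = 3 + x (W(x) = x + 3 = 3 + x)
c = -375 (c = -2 + (19 - 14*28) = -2 + (19 - 392) = -2 - 373 = -375)
c - W(-33) = -375 - (3 - 33) = -375 - 1*(-30) = -375 + 30 = -345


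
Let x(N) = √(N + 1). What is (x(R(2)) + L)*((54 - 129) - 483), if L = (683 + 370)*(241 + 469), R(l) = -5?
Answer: -417177540 - 1116*I ≈ -4.1718e+8 - 1116.0*I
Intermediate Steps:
x(N) = √(1 + N)
L = 747630 (L = 1053*710 = 747630)
(x(R(2)) + L)*((54 - 129) - 483) = (√(1 - 5) + 747630)*((54 - 129) - 483) = (√(-4) + 747630)*(-75 - 483) = (2*I + 747630)*(-558) = (747630 + 2*I)*(-558) = -417177540 - 1116*I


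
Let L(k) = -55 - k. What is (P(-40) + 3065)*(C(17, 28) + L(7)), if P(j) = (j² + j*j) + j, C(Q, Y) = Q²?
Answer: 1413075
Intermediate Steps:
P(j) = j + 2*j² (P(j) = (j² + j²) + j = 2*j² + j = j + 2*j²)
(P(-40) + 3065)*(C(17, 28) + L(7)) = (-40*(1 + 2*(-40)) + 3065)*(17² + (-55 - 1*7)) = (-40*(1 - 80) + 3065)*(289 + (-55 - 7)) = (-40*(-79) + 3065)*(289 - 62) = (3160 + 3065)*227 = 6225*227 = 1413075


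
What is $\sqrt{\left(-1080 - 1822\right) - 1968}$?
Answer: $i \sqrt{4870} \approx 69.785 i$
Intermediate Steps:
$\sqrt{\left(-1080 - 1822\right) - 1968} = \sqrt{-2902 - 1968} = \sqrt{-4870} = i \sqrt{4870}$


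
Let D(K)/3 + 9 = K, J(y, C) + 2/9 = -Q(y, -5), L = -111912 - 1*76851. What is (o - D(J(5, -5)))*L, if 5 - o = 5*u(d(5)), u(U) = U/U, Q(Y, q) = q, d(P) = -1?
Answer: -2390998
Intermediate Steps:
L = -188763 (L = -111912 - 76851 = -188763)
J(y, C) = 43/9 (J(y, C) = -2/9 - 1*(-5) = -2/9 + 5 = 43/9)
u(U) = 1
D(K) = -27 + 3*K
o = 0 (o = 5 - 5 = 0)
(o - D(J(5, -5)))*L = (0 - (-27 + 3*(43/9)))*(-188763) = (0 - (-27 + 43/3))*(-188763) = (0 - 1*(-38/3))*(-188763) = (0 + 38/3)*(-188763) = (38/3)*(-188763) = -2390998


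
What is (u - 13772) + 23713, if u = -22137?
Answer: -12196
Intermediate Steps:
(u - 13772) + 23713 = (-22137 - 13772) + 23713 = -35909 + 23713 = -12196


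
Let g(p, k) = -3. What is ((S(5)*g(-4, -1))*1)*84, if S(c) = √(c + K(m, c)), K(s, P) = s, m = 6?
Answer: -252*√11 ≈ -835.79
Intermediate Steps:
S(c) = √(6 + c) (S(c) = √(c + 6) = √(6 + c))
((S(5)*g(-4, -1))*1)*84 = ((√(6 + 5)*(-3))*1)*84 = ((√11*(-3))*1)*84 = (-3*√11*1)*84 = -3*√11*84 = -252*√11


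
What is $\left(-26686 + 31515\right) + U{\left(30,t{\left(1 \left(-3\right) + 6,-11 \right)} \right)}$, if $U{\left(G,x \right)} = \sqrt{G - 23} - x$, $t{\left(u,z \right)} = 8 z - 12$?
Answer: $4929 + \sqrt{7} \approx 4931.6$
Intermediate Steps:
$t{\left(u,z \right)} = -12 + 8 z$
$U{\left(G,x \right)} = \sqrt{-23 + G} - x$
$\left(-26686 + 31515\right) + U{\left(30,t{\left(1 \left(-3\right) + 6,-11 \right)} \right)} = \left(-26686 + 31515\right) - \left(-12 - 88 - \sqrt{-23 + 30}\right) = 4829 + \left(\sqrt{7} - \left(-12 - 88\right)\right) = 4829 + \left(\sqrt{7} - -100\right) = 4829 + \left(\sqrt{7} + 100\right) = 4829 + \left(100 + \sqrt{7}\right) = 4929 + \sqrt{7}$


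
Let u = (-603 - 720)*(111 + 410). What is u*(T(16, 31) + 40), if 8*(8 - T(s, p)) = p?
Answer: -243316899/8 ≈ -3.0415e+7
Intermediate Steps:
T(s, p) = 8 - p/8
u = -689283 (u = -1323*521 = -689283)
u*(T(16, 31) + 40) = -689283*((8 - 1/8*31) + 40) = -689283*((8 - 31/8) + 40) = -689283*(33/8 + 40) = -689283*353/8 = -243316899/8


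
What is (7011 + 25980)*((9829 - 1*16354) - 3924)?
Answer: -344722959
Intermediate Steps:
(7011 + 25980)*((9829 - 1*16354) - 3924) = 32991*((9829 - 16354) - 3924) = 32991*(-6525 - 3924) = 32991*(-10449) = -344722959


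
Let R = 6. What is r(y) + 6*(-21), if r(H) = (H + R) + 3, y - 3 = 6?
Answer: -108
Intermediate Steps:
y = 9 (y = 3 + 6 = 9)
r(H) = 9 + H (r(H) = (H + 6) + 3 = (6 + H) + 3 = 9 + H)
r(y) + 6*(-21) = (9 + 9) + 6*(-21) = 18 - 126 = -108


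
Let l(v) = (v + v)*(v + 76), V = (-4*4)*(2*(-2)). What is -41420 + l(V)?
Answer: -23500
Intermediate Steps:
V = 64 (V = -16*(-4) = 64)
l(v) = 2*v*(76 + v) (l(v) = (2*v)*(76 + v) = 2*v*(76 + v))
-41420 + l(V) = -41420 + 2*64*(76 + 64) = -41420 + 2*64*140 = -41420 + 17920 = -23500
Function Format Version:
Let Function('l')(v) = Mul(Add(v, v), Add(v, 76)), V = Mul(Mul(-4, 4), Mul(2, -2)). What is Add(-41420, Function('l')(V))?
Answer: -23500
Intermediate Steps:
V = 64 (V = Mul(-16, -4) = 64)
Function('l')(v) = Mul(2, v, Add(76, v)) (Function('l')(v) = Mul(Mul(2, v), Add(76, v)) = Mul(2, v, Add(76, v)))
Add(-41420, Function('l')(V)) = Add(-41420, Mul(2, 64, Add(76, 64))) = Add(-41420, Mul(2, 64, 140)) = Add(-41420, 17920) = -23500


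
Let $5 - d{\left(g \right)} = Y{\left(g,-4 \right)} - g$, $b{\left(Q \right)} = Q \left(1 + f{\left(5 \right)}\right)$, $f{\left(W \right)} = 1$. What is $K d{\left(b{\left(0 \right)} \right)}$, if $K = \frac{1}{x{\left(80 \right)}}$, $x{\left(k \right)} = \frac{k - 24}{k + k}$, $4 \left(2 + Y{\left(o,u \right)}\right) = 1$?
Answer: $\frac{135}{7} \approx 19.286$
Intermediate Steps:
$Y{\left(o,u \right)} = - \frac{7}{4}$ ($Y{\left(o,u \right)} = -2 + \frac{1}{4} \cdot 1 = -2 + \frac{1}{4} = - \frac{7}{4}$)
$x{\left(k \right)} = \frac{-24 + k}{2 k}$
$b{\left(Q \right)} = 2 Q$ ($b{\left(Q \right)} = Q \left(1 + 1\right) = Q 2 = 2 Q$)
$K = \frac{20}{7}$ ($K = \frac{1}{\frac{1}{2} \cdot \frac{1}{80} \left(-24 + 80\right)} = \frac{1}{\frac{1}{2} \cdot \frac{1}{80} \cdot 56} = \frac{1}{\frac{7}{20}} = \frac{20}{7} \approx 2.8571$)
$d{\left(g \right)} = \frac{27}{4} + g$ ($d{\left(g \right)} = 5 - \left(- \frac{7}{4} - g\right) = 5 + \left(\frac{7}{4} + g\right) = \frac{27}{4} + g$)
$K d{\left(b{\left(0 \right)} \right)} = \frac{20 \left(\frac{27}{4} + 2 \cdot 0\right)}{7} = \frac{20 \left(\frac{27}{4} + 0\right)}{7} = \frac{20}{7} \cdot \frac{27}{4} = \frac{135}{7}$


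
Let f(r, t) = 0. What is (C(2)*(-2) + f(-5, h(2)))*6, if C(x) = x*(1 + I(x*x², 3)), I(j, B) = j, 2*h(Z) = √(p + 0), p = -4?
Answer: -216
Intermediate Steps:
h(Z) = I (h(Z) = √(-4 + 0)/2 = √(-4)/2 = (2*I)/2 = I)
C(x) = x*(1 + x³) (C(x) = x*(1 + x*x²) = x*(1 + x³))
(C(2)*(-2) + f(-5, h(2)))*6 = ((2 + 2⁴)*(-2) + 0)*6 = ((2 + 16)*(-2) + 0)*6 = (18*(-2) + 0)*6 = (-36 + 0)*6 = -36*6 = -216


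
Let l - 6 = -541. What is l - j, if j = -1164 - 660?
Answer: 1289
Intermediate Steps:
l = -535 (l = 6 - 541 = -535)
j = -1824
l - j = -535 - 1*(-1824) = -535 + 1824 = 1289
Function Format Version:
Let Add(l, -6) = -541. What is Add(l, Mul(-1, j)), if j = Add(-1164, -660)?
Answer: 1289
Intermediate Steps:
l = -535 (l = Add(6, -541) = -535)
j = -1824
Add(l, Mul(-1, j)) = Add(-535, Mul(-1, -1824)) = Add(-535, 1824) = 1289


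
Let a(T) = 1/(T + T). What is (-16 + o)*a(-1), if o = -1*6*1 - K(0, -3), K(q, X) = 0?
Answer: 11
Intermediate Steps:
o = -6 (o = -1*6*1 - 1*0 = -6*1 + 0 = -6 + 0 = -6)
a(T) = 1/(2*T)
(-16 + o)*a(-1) = (-16 - 6)*((½)/(-1)) = -11*(-1) = -22*(-½) = 11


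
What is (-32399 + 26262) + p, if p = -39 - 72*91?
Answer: -12728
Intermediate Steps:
p = -6591 (p = -39 - 6552 = -6591)
(-32399 + 26262) + p = (-32399 + 26262) - 6591 = -6137 - 6591 = -12728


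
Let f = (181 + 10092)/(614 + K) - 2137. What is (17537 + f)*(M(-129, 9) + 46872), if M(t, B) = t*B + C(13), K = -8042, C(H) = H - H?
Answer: 1742822184699/2476 ≈ 7.0389e+8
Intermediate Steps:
C(H) = 0
M(t, B) = B*t (M(t, B) = t*B + 0 = B*t + 0 = B*t)
f = -15883909/7428 (f = (181 + 10092)/(614 - 8042) - 2137 = 10273/(-7428) - 2137 = 10273*(-1/7428) - 2137 = -10273/7428 - 2137 = -15883909/7428 ≈ -2138.4)
(17537 + f)*(M(-129, 9) + 46872) = (17537 - 15883909/7428)*(9*(-129) + 46872) = 114380927*(-1161 + 46872)/7428 = (114380927/7428)*45711 = 1742822184699/2476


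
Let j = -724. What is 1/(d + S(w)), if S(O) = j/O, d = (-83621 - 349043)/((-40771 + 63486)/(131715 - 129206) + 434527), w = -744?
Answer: -33797779698/762936023 ≈ -44.300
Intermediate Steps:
d = -542776988/545125479 (d = -432664/(22715/2509 + 434527) = -432664/1090250958/2509 = -432664*2509/1090250958 = -542776988/545125479 ≈ -0.99569)
S(O) = -724/O
1/(d + S(w)) = 1/(-542776988/545125479 - 724/(-744)) = 1/(-542776988/545125479 - 724*(-1/744)) = 1/(-542776988/545125479 + 181/186) = 1/(-762936023/33797779698) = -33797779698/762936023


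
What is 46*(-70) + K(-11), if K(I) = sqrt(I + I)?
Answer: -3220 + I*sqrt(22) ≈ -3220.0 + 4.6904*I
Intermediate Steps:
K(I) = sqrt(2)*sqrt(I) (K(I) = sqrt(2*I) = sqrt(2)*sqrt(I))
46*(-70) + K(-11) = 46*(-70) + sqrt(2)*sqrt(-11) = -3220 + sqrt(2)*(I*sqrt(11)) = -3220 + I*sqrt(22)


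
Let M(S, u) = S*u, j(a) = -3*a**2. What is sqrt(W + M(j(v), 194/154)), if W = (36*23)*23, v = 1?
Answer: 17*sqrt(390621)/77 ≈ 137.99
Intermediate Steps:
W = 19044 (W = 828*23 = 19044)
sqrt(W + M(j(v), 194/154)) = sqrt(19044 + (-3*1**2)*(194/154)) = sqrt(19044 + (-3*1)*(194*(1/154))) = sqrt(19044 - 3*97/77) = sqrt(19044 - 291/77) = sqrt(1466097/77) = 17*sqrt(390621)/77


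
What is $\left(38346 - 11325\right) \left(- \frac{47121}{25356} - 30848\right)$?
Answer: $- \frac{7045536684063}{8452} \approx -8.3359 \cdot 10^{8}$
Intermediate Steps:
$\left(38346 - 11325\right) \left(- \frac{47121}{25356} - 30848\right) = 27021 \left(\left(-47121\right) \frac{1}{25356} - 30848\right) = 27021 \left(- \frac{15707}{8452} - 30848\right) = 27021 \left(- \frac{260743003}{8452}\right) = - \frac{7045536684063}{8452}$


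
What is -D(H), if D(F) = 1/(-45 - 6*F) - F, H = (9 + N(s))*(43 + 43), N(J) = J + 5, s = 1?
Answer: 10042651/7785 ≈ 1290.0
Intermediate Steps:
N(J) = 5 + J
H = 1290 (H = (9 + (5 + 1))*(43 + 43) = (9 + 6)*86 = 15*86 = 1290)
-D(H) = -(-1 - 45*1290 - 6*1290²)/(3*(15 + 2*1290)) = -(-1 - 58050 - 6*1664100)/(3*(15 + 2580)) = -(-1 - 58050 - 9984600)/(3*2595) = -(-10042651)/(3*2595) = -1*(-10042651/7785) = 10042651/7785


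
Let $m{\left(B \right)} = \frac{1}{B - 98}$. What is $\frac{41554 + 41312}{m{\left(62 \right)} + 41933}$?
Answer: $\frac{2983176}{1509587} \approx 1.9762$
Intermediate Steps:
$m{\left(B \right)} = \frac{1}{-98 + B}$
$\frac{41554 + 41312}{m{\left(62 \right)} + 41933} = \frac{41554 + 41312}{\frac{1}{-98 + 62} + 41933} = \frac{82866}{\frac{1}{-36} + 41933} = \frac{82866}{- \frac{1}{36} + 41933} = \frac{82866}{\frac{1509587}{36}} = 82866 \cdot \frac{36}{1509587} = \frac{2983176}{1509587}$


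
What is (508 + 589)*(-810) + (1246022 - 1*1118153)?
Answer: -760701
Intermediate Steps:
(508 + 589)*(-810) + (1246022 - 1*1118153) = 1097*(-810) + (1246022 - 1118153) = -888570 + 127869 = -760701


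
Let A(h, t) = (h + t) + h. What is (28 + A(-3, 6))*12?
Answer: 336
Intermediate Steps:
A(h, t) = t + 2*h
(28 + A(-3, 6))*12 = (28 + (6 + 2*(-3)))*12 = (28 + (6 - 6))*12 = (28 + 0)*12 = 28*12 = 336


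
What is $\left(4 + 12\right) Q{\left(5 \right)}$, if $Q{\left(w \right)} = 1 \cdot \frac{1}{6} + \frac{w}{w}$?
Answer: $\frac{56}{3} \approx 18.667$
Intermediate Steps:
$Q{\left(w \right)} = \frac{7}{6}$ ($Q{\left(w \right)} = 1 \cdot \frac{1}{6} + 1 = \frac{1}{6} + 1 = \frac{7}{6}$)
$\left(4 + 12\right) Q{\left(5 \right)} = \left(4 + 12\right) \frac{7}{6} = 16 \cdot \frac{7}{6} = \frac{56}{3}$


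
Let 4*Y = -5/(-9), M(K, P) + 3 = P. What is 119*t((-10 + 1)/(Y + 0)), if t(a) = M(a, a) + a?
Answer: -78897/5 ≈ -15779.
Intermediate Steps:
M(K, P) = -3 + P
Y = 5/36 (Y = (-5/(-9))/4 = (-5*(-⅑))/4 = (¼)*(5/9) = 5/36 ≈ 0.13889)
t(a) = -3 + 2*a (t(a) = (-3 + a) + a = -3 + 2*a)
119*t((-10 + 1)/(Y + 0)) = 119*(-3 + 2*((-10 + 1)/(5/36 + 0))) = 119*(-3 + 2*(-9/5/36)) = 119*(-3 + 2*(-9*36/5)) = 119*(-3 + 2*(-324/5)) = 119*(-3 - 648/5) = 119*(-663/5) = -78897/5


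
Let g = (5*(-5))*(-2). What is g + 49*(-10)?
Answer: -440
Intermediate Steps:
g = 50 (g = -25*(-2) = 50)
g + 49*(-10) = 50 + 49*(-10) = 50 - 490 = -440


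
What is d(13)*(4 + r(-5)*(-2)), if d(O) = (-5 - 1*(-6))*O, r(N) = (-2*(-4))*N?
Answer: 1092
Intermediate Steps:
r(N) = 8*N
d(O) = O (d(O) = (-5 + 6)*O = 1*O = O)
d(13)*(4 + r(-5)*(-2)) = 13*(4 + (8*(-5))*(-2)) = 13*(4 - 40*(-2)) = 13*(4 + 80) = 13*84 = 1092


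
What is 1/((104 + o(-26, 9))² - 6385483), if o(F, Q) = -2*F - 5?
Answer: -1/6362682 ≈ -1.5717e-7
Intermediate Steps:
o(F, Q) = -5 - 2*F
1/((104 + o(-26, 9))² - 6385483) = 1/((104 + (-5 - 2*(-26)))² - 6385483) = 1/((104 + (-5 + 52))² - 6385483) = 1/((104 + 47)² - 6385483) = 1/(151² - 6385483) = 1/(22801 - 6385483) = 1/(-6362682) = -1/6362682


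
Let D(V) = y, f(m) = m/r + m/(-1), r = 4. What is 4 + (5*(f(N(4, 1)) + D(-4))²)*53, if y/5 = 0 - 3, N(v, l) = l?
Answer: 1051849/16 ≈ 65741.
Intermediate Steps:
y = -15 (y = 5*(0 - 3) = 5*(-3) = -15)
f(m) = -3*m/4 (f(m) = m/4 + m/(-1) = m*(¼) + m*(-1) = m/4 - m = -3*m/4)
D(V) = -15
4 + (5*(f(N(4, 1)) + D(-4))²)*53 = 4 + (5*(-¾*1 - 15)²)*53 = 4 + (5*(-¾ - 15)²)*53 = 4 + (5*(-63/4)²)*53 = 4 + (5*(3969/16))*53 = 4 + (19845/16)*53 = 4 + 1051785/16 = 1051849/16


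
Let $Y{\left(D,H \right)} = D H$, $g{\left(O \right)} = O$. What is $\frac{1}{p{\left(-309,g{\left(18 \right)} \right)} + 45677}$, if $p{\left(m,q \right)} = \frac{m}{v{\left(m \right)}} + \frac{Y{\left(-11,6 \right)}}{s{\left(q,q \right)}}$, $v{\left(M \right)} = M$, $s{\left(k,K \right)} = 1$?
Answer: $\frac{1}{45612} \approx 2.1924 \cdot 10^{-5}$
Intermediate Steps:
$p{\left(m,q \right)} = -65$ ($p{\left(m,q \right)} = \frac{m}{m} + \frac{\left(-11\right) 6}{1} = 1 - 66 = -65$)
$\frac{1}{p{\left(-309,g{\left(18 \right)} \right)} + 45677} = \frac{1}{-65 + 45677} = \frac{1}{45612}$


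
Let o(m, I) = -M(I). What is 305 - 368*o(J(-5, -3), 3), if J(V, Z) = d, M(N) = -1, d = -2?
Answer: -63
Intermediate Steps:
J(V, Z) = -2
o(m, I) = 1 (o(m, I) = -1*(-1) = 1)
305 - 368*o(J(-5, -3), 3) = 305 - 368*1 = 305 - 368 = -63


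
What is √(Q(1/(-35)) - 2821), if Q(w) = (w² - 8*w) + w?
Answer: I*√3455479/35 ≈ 53.111*I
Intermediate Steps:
Q(w) = w² - 7*w
√(Q(1/(-35)) - 2821) = √((-7 + 1/(-35))/(-35) - 2821) = √(-(-7 - 1/35)/35 - 2821) = √(-1/35*(-246/35) - 2821) = √(246/1225 - 2821) = √(-3455479/1225) = I*√3455479/35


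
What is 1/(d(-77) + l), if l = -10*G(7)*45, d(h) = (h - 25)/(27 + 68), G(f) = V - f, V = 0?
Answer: 95/299148 ≈ 0.00031757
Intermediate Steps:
G(f) = -f (G(f) = 0 - f = -f)
d(h) = -5/19 + h/95 (d(h) = (-25 + h)/95 = (-25 + h)*(1/95) = -5/19 + h/95)
l = 3150 (l = -(-10)*7*45 = -10*(-7)*45 = 70*45 = 3150)
1/(d(-77) + l) = 1/((-5/19 + (1/95)*(-77)) + 3150) = 1/((-5/19 - 77/95) + 3150) = 1/(-102/95 + 3150) = 1/(299148/95) = 95/299148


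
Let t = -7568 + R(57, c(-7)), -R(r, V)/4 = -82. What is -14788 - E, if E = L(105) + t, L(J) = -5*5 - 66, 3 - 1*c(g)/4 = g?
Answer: -7457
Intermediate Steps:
c(g) = 12 - 4*g
R(r, V) = 328 (R(r, V) = -4*(-82) = 328)
t = -7240 (t = -7568 + 328 = -7240)
L(J) = -91 (L(J) = -25 - 66 = -91)
E = -7331 (E = -91 - 7240 = -7331)
-14788 - E = -14788 - 1*(-7331) = -14788 + 7331 = -7457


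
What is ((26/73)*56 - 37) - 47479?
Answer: -3467212/73 ≈ -47496.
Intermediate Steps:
((26/73)*56 - 37) - 47479 = (1456/73 - 37) - 47479 = -1245/73 - 47479 = -3467212/73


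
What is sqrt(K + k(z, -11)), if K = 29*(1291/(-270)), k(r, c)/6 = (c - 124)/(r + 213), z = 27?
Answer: I*sqrt(4602030)/180 ≈ 11.918*I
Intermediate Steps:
k(r, c) = 6*(-124 + c)/(213 + r) (k(r, c) = 6*((c - 124)/(r + 213)) = 6*((-124 + c)/(213 + r)) = 6*(-124 + c)/(213 + r))
K = -37439/270 (K = 29*(1291*(-1/270)) = 29*(-1291/270) = -37439/270 ≈ -138.66)
sqrt(K + k(z, -11)) = sqrt(-37439/270 + 6*(-124 - 11)/(213 + 27)) = sqrt(-37439/270 + 6*(-135)/240) = sqrt(-37439/270 + 6*(1/240)*(-135)) = sqrt(-37439/270 - 27/8) = sqrt(-153401/1080) = I*sqrt(4602030)/180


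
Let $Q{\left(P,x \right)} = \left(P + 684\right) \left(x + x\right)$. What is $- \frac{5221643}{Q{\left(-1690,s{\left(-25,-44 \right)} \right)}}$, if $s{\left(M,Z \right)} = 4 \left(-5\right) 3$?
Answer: $- \frac{10381}{240} \approx -43.254$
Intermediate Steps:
$s{\left(M,Z \right)} = -60$ ($s{\left(M,Z \right)} = \left(-20\right) 3 = -60$)
$Q{\left(P,x \right)} = 2 x \left(684 + P\right)$ ($Q{\left(P,x \right)} = \left(684 + P\right) 2 x = 2 x \left(684 + P\right)$)
$- \frac{5221643}{Q{\left(-1690,s{\left(-25,-44 \right)} \right)}} = - \frac{5221643}{2 \left(-60\right) \left(684 - 1690\right)} = - \frac{5221643}{2 \left(-60\right) \left(-1006\right)} = - \frac{5221643}{120720} = \left(-5221643\right) \frac{1}{120720} = - \frac{10381}{240}$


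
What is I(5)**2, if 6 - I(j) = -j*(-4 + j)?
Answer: 121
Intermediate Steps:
I(j) = 6 + j*(-4 + j) (I(j) = 6 - (-1)*j*(-4 + j) = 6 + j*(-4 + j))
I(5)**2 = (6 + 5**2 - 4*5)**2 = (6 + 25 - 20)**2 = 11**2 = 121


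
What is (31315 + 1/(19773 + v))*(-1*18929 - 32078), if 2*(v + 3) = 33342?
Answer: -58206633765412/36441 ≈ -1.5973e+9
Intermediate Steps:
v = 16668 (v = -3 + (½)*33342 = -3 + 16671 = 16668)
(31315 + 1/(19773 + v))*(-1*18929 - 32078) = (31315 + 1/(19773 + 16668))*(-1*18929 - 32078) = (31315 + 1/36441)*(-18929 - 32078) = (31315 + 1/36441)*(-51007) = (1141149916/36441)*(-51007) = -58206633765412/36441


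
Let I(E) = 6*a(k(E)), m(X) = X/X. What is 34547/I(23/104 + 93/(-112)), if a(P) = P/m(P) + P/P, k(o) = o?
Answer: 25150216/1707 ≈ 14734.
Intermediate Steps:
m(X) = 1
a(P) = 1 + P (a(P) = P/1 + P/P = P*1 + 1 = P + 1 = 1 + P)
I(E) = 6 + 6*E (I(E) = 6*(1 + E) = 6 + 6*E)
34547/I(23/104 + 93/(-112)) = 34547/(6 + 6*(23/104 + 93/(-112))) = 34547/(6 + 6*(23*(1/104) + 93*(-1/112))) = 34547/(6 + 6*(23/104 - 93/112)) = 34547/(6 + 6*(-887/1456)) = 34547/(6 - 2661/728) = 34547/(1707/728) = 34547*(728/1707) = 25150216/1707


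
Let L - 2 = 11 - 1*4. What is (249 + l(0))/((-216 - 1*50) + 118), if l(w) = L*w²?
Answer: -249/148 ≈ -1.6824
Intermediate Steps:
L = 9 (L = 2 + (11 - 1*4) = 2 + (11 - 4) = 2 + 7 = 9)
l(w) = 9*w²
(249 + l(0))/((-216 - 1*50) + 118) = (249 + 9*0²)/((-216 - 1*50) + 118) = (249 + 9*0)/((-216 - 50) + 118) = (249 + 0)/(-266 + 118) = 249/(-148) = 249*(-1/148) = -249/148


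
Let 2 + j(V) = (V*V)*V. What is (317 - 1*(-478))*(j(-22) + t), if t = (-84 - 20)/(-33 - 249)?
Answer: -397923470/47 ≈ -8.4665e+6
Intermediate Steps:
j(V) = -2 + V³ (j(V) = -2 + (V*V)*V = -2 + V²*V = -2 + V³)
t = 52/141 (t = -104/(-282) = -104*(-1/282) = 52/141 ≈ 0.36879)
(317 - 1*(-478))*(j(-22) + t) = (317 - 1*(-478))*((-2 + (-22)³) + 52/141) = (317 + 478)*((-2 - 10648) + 52/141) = 795*(-10650 + 52/141) = 795*(-1501598/141) = -397923470/47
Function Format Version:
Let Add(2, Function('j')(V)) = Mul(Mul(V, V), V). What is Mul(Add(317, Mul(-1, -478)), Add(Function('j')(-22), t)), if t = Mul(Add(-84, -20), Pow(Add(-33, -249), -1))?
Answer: Rational(-397923470, 47) ≈ -8.4665e+6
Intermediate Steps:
Function('j')(V) = Add(-2, Pow(V, 3)) (Function('j')(V) = Add(-2, Mul(Mul(V, V), V)) = Add(-2, Mul(Pow(V, 2), V)) = Add(-2, Pow(V, 3)))
t = Rational(52, 141) (t = Mul(-104, Pow(-282, -1)) = Mul(-104, Rational(-1, 282)) = Rational(52, 141) ≈ 0.36879)
Mul(Add(317, Mul(-1, -478)), Add(Function('j')(-22), t)) = Mul(Add(317, Mul(-1, -478)), Add(Add(-2, Pow(-22, 3)), Rational(52, 141))) = Mul(Add(317, 478), Add(Add(-2, -10648), Rational(52, 141))) = Mul(795, Add(-10650, Rational(52, 141))) = Mul(795, Rational(-1501598, 141)) = Rational(-397923470, 47)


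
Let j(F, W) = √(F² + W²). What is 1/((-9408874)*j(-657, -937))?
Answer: -√1309618/12322030750132 ≈ -9.2873e-11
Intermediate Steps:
1/((-9408874)*j(-657, -937)) = 1/((-9408874)*(√((-657)² + (-937)²))) = -1/(9408874*√(431649 + 877969)) = -√1309618/1309618/9408874 = -√1309618/12322030750132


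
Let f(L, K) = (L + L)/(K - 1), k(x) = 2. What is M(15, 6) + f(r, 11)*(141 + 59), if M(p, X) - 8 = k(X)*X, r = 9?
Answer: 380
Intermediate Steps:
f(L, K) = 2*L/(-1 + K) (f(L, K) = (2*L)/(-1 + K) = 2*L/(-1 + K))
M(p, X) = 8 + 2*X
M(15, 6) + f(r, 11)*(141 + 59) = (8 + 2*6) + (2*9/(-1 + 11))*(141 + 59) = (8 + 12) + (2*9/10)*200 = 20 + (2*9*(⅒))*200 = 20 + (9/5)*200 = 20 + 360 = 380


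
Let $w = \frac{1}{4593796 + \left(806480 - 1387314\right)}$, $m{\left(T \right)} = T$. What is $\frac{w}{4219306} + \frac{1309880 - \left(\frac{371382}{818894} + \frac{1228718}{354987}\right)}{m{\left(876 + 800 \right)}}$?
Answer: $\frac{202897733131156100995386986}{259609748262021830745891} \approx 781.55$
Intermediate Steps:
$w = \frac{1}{4012962}$ ($w = \frac{1}{4593796 - 580834} = \frac{1}{4012962} \approx 2.4919 \cdot 10^{-7}$)
$\frac{w}{4219306} + \frac{1309880 - \left(\frac{371382}{818894} + \frac{1228718}{354987}\right)}{m{\left(876 + 800 \right)}} = \frac{1}{4012962 \cdot 4219306} + \frac{1309880 - \left(\frac{371382}{818894} + \frac{1228718}{354987}\right)}{876 + 800} = \frac{1}{4012962} \cdot \frac{1}{4219306} + \frac{1309880 - \left(371382 \cdot \frac{1}{818894} + 1228718 \cdot \frac{1}{354987}\right)}{1676} = \frac{1}{16931914644372} + \left(1309880 - \left(\frac{561}{1237} + \frac{1228718}{354987}\right)\right) \frac{1}{1676} = \frac{1}{16931914644372} + \left(1309880 - \frac{1719071873}{439118919}\right) \frac{1}{1676} = \frac{1}{16931914644372} + \frac{575191370547847}{439118919} \cdot \frac{1}{1676} = \frac{1}{16931914644372} + \frac{575191370547847}{735963308244} = \frac{202897733131156100995386986}{259609748262021830745891}$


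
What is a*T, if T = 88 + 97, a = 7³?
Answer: 63455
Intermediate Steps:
a = 343
T = 185
a*T = 343*185 = 63455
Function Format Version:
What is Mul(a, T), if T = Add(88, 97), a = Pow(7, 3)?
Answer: 63455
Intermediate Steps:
a = 343
T = 185
Mul(a, T) = Mul(343, 185) = 63455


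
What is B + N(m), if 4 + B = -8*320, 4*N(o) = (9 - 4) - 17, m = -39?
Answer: -2567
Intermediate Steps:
N(o) = -3 (N(o) = ((9 - 4) - 17)/4 = (5 - 17)/4 = (1/4)*(-12) = -3)
B = -2564 (B = -4 - 8*320 = -4 - 2560 = -2564)
B + N(m) = -2564 - 3 = -2567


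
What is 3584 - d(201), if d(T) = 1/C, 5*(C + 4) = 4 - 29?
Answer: 32257/9 ≈ 3584.1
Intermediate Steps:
C = -9 (C = -4 + (4 - 29)/5 = -4 + (⅕)*(-25) = -4 - 5 = -9)
d(T) = -⅑ (d(T) = 1/(-9) = -⅑)
3584 - d(201) = 3584 - 1*(-⅑) = 3584 + ⅑ = 32257/9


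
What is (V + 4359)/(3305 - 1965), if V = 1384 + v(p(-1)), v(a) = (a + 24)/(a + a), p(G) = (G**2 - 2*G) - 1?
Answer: 11499/2680 ≈ 4.2907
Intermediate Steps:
p(G) = -1 + G**2 - 2*G
v(a) = (24 + a)/(2*a) (v(a) = (24 + a)/((2*a)) = (24 + a)*(1/(2*a)) = (24 + a)/(2*a))
V = 2781/2 (V = 1384 + (24 + (-1 + (-1)**2 - 2*(-1)))/(2*(-1 + (-1)**2 - 2*(-1))) = 1384 + (24 + (-1 + 1 + 2))/(2*(-1 + 1 + 2)) = 1384 + (1/2)*(24 + 2)/2 = 1384 + (1/2)*(1/2)*26 = 1384 + 13/2 = 2781/2 ≈ 1390.5)
(V + 4359)/(3305 - 1965) = (2781/2 + 4359)/(3305 - 1965) = (11499/2)/1340 = (11499/2)*(1/1340) = 11499/2680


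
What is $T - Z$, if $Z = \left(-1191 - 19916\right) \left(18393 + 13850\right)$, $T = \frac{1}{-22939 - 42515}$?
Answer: $\frac{44544916127453}{65454} \approx 6.8055 \cdot 10^{8}$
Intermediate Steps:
$T = - \frac{1}{65454}$ ($T = \frac{1}{-65454} = - \frac{1}{65454} \approx -1.5278 \cdot 10^{-5}$)
$Z = -680553001$ ($Z = \left(-21107\right) 32243 = -680553001$)
$T - Z = - \frac{1}{65454} - -680553001 = - \frac{1}{65454} + 680553001 = \frac{44544916127453}{65454}$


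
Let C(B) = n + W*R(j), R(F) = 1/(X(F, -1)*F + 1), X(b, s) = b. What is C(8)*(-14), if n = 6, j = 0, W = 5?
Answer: -154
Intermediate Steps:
R(F) = 1/(1 + F²) (R(F) = 1/(F*F + 1) = 1/(F² + 1) = 1/(1 + F²))
C(B) = 11 (C(B) = 6 + 5/(1 + 0²) = 6 + 5/(1 + 0) = 6 + 5/1 = 6 + 5*1 = 6 + 5 = 11)
C(8)*(-14) = 11*(-14) = -154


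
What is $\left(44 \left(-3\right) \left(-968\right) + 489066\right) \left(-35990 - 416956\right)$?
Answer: $-279396116532$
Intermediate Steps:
$\left(44 \left(-3\right) \left(-968\right) + 489066\right) \left(-35990 - 416956\right) = \left(\left(-132\right) \left(-968\right) + 489066\right) \left(-452946\right) = \left(127776 + 489066\right) \left(-452946\right) = 616842 \left(-452946\right) = -279396116532$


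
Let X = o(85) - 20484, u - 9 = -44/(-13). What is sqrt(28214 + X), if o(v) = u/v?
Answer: sqrt(9438701155)/1105 ≈ 87.921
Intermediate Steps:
u = 161/13 (u = 9 - 44/(-13) = 9 - 44*(-1/13) = 9 + 44/13 = 161/13 ≈ 12.385)
o(v) = 161/(13*v)
X = -22634659/1105 (X = (161/13)/85 - 20484 = (161/13)*(1/85) - 20484 = 161/1105 - 20484 = -22634659/1105 ≈ -20484.)
sqrt(28214 + X) = sqrt(28214 - 22634659/1105) = sqrt(8541811/1105) = sqrt(9438701155)/1105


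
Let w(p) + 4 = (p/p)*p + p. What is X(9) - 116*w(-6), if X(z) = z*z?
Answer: 1937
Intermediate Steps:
w(p) = -4 + 2*p (w(p) = -4 + ((p/p)*p + p) = -4 + (1*p + p) = -4 + (p + p) = -4 + 2*p)
X(z) = z²
X(9) - 116*w(-6) = 9² - 116*(-4 + 2*(-6)) = 81 - 116*(-4 - 12) = 81 - 116*(-16) = 81 + 1856 = 1937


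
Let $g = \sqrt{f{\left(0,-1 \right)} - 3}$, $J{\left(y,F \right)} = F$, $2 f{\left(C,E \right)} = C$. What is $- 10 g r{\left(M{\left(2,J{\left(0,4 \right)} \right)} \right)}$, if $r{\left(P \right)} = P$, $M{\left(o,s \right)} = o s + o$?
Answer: $- 100 i \sqrt{3} \approx - 173.21 i$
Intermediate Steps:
$f{\left(C,E \right)} = \frac{C}{2}$
$M{\left(o,s \right)} = o + o s$
$g = i \sqrt{3}$ ($g = \sqrt{\frac{1}{2} \cdot 0 - 3} = \sqrt{0 - 3} = \sqrt{-3} = i \sqrt{3} \approx 1.732 i$)
$- 10 g r{\left(M{\left(2,J{\left(0,4 \right)} \right)} \right)} = - 10 i \sqrt{3} \cdot 2 \left(1 + 4\right) = - 10 i \sqrt{3} \cdot 2 \cdot 5 = - 10 i \sqrt{3} \cdot 10 = - 100 i \sqrt{3}$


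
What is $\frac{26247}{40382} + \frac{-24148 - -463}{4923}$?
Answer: $- \frac{275744563}{66266862} \approx -4.1611$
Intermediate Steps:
$\frac{26247}{40382} + \frac{-24148 - -463}{4923} = 26247 \cdot \frac{1}{40382} + \left(-24148 + 463\right) \frac{1}{4923} = \frac{26247}{40382} - \frac{7895}{1641} = - \frac{275744563}{66266862}$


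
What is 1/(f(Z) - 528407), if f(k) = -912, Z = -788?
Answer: -1/529319 ≈ -1.8892e-6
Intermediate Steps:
1/(f(Z) - 528407) = 1/(-912 - 528407) = 1/(-529319) = -1/529319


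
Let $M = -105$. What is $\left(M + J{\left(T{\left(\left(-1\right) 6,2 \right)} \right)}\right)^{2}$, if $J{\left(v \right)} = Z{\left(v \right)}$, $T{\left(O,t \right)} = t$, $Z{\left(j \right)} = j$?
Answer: $10609$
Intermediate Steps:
$J{\left(v \right)} = v$
$\left(M + J{\left(T{\left(\left(-1\right) 6,2 \right)} \right)}\right)^{2} = \left(-105 + 2\right)^{2} = \left(-103\right)^{2} = 10609$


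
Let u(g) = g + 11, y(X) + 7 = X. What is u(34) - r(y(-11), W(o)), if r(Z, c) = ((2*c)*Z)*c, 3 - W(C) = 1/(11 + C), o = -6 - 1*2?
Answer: 301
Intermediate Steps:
y(X) = -7 + X
u(g) = 11 + g
o = -8 (o = -6 - 2 = -8)
W(C) = 3 - 1/(11 + C)
r(Z, c) = 2*Z*c**2 (r(Z, c) = (2*Z*c)*c = 2*Z*c**2)
u(34) - r(y(-11), W(o)) = (11 + 34) - 2*(-7 - 11)*((32 + 3*(-8))/(11 - 8))**2 = 45 - 2*(-18)*((32 - 24)/3)**2 = 45 - 2*(-18)*((1/3)*8)**2 = 45 - 2*(-18)*(8/3)**2 = 45 - 2*(-18)*64/9 = 45 - 1*(-256) = 45 + 256 = 301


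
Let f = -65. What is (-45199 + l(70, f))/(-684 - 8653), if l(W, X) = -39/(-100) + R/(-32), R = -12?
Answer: 9039647/1867400 ≈ 4.8408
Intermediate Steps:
l(W, X) = 153/200 (l(W, X) = -39/(-100) - 12/(-32) = -39*(-1/100) - 12*(-1/32) = 39/100 + 3/8 = 153/200)
(-45199 + l(70, f))/(-684 - 8653) = (-45199 + 153/200)/(-684 - 8653) = -9039647/200/(-9337) = -9039647/200*(-1/9337) = 9039647/1867400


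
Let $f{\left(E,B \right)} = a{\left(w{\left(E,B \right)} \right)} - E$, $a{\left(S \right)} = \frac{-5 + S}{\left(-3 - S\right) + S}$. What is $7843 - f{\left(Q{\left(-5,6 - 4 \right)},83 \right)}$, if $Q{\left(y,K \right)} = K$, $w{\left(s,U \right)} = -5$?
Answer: $\frac{23525}{3} \approx 7841.7$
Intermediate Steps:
$a{\left(S \right)} = \frac{5}{3} - \frac{S}{3}$ ($a{\left(S \right)} = \frac{-5 + S}{-3} = \left(-5 + S\right) \left(- \frac{1}{3}\right) = \frac{5}{3} - \frac{S}{3}$)
$f{\left(E,B \right)} = \frac{10}{3} - E$ ($f{\left(E,B \right)} = \left(\frac{5}{3} - - \frac{5}{3}\right) - E = \left(\frac{5}{3} + \frac{5}{3}\right) - E = \frac{10}{3} - E$)
$7843 - f{\left(Q{\left(-5,6 - 4 \right)},83 \right)} = 7843 - \left(\frac{10}{3} - \left(6 - 4\right)\right) = 7843 - \left(\frac{10}{3} - 2\right) = 7843 - \frac{4}{3} = \frac{23525}{3}$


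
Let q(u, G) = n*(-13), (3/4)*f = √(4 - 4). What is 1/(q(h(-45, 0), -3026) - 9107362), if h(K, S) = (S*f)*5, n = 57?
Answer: -1/9108103 ≈ -1.0979e-7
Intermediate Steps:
f = 0 (f = 4*√(4 - 4)/3 = 4*√0/3 = (4/3)*0 = 0)
h(K, S) = 0 (h(K, S) = (S*0)*5 = 0*5 = 0)
q(u, G) = -741 (q(u, G) = 57*(-13) = -741)
1/(q(h(-45, 0), -3026) - 9107362) = 1/(-741 - 9107362) = 1/(-9108103) = -1/9108103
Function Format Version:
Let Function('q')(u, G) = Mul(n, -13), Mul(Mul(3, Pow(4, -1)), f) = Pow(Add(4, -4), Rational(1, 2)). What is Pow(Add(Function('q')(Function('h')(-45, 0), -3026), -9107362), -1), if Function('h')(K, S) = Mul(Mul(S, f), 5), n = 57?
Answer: Rational(-1, 9108103) ≈ -1.0979e-7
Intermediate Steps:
f = 0 (f = Mul(Rational(4, 3), Pow(Add(4, -4), Rational(1, 2))) = Mul(Rational(4, 3), Pow(0, Rational(1, 2))) = Mul(Rational(4, 3), 0) = 0)
Function('h')(K, S) = 0 (Function('h')(K, S) = Mul(Mul(S, 0), 5) = Mul(0, 5) = 0)
Function('q')(u, G) = -741 (Function('q')(u, G) = Mul(57, -13) = -741)
Pow(Add(Function('q')(Function('h')(-45, 0), -3026), -9107362), -1) = Pow(Add(-741, -9107362), -1) = Pow(-9108103, -1) = Rational(-1, 9108103)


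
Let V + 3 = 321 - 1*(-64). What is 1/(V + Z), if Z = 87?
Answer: 1/469 ≈ 0.0021322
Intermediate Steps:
V = 382 (V = -3 + (321 - 1*(-64)) = -3 + (321 + 64) = -3 + 385 = 382)
1/(V + Z) = 1/(382 + 87) = 1/469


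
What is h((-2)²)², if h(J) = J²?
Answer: 256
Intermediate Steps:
h((-2)²)² = (((-2)²)²)² = (4²)² = 16² = 256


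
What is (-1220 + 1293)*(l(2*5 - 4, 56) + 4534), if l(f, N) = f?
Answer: 331420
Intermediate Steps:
(-1220 + 1293)*(l(2*5 - 4, 56) + 4534) = (-1220 + 1293)*((2*5 - 4) + 4534) = 73*((10 - 4) + 4534) = 73*(6 + 4534) = 73*4540 = 331420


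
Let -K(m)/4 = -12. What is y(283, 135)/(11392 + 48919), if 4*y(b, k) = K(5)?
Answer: 12/60311 ≈ 0.00019897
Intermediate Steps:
K(m) = 48 (K(m) = -4*(-12) = 48)
y(b, k) = 12 (y(b, k) = (1/4)*48 = 12)
y(283, 135)/(11392 + 48919) = 12/(11392 + 48919) = 12/60311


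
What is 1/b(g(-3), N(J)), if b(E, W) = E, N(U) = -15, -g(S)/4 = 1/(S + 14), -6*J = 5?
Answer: -11/4 ≈ -2.7500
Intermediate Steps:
J = -5/6 (J = -1/6*5 = -5/6 ≈ -0.83333)
g(S) = -4/(14 + S) (g(S) = -4/(S + 14) = -4/(14 + S))
1/b(g(-3), N(J)) = 1/(-4/(14 - 3)) = 1/(-4/11) = -11/4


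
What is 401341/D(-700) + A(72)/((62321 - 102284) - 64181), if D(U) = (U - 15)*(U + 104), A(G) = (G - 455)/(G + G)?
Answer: 1504742058649/1597677269760 ≈ 0.94183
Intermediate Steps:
A(G) = (-455 + G)/(2*G) (A(G) = (-455 + G)/((2*G)) = (-455 + G)*(1/(2*G)) = (-455 + G)/(2*G))
D(U) = (-15 + U)*(104 + U)
401341/D(-700) + A(72)/((62321 - 102284) - 64181) = 401341/(-1560 + (-700)² + 89*(-700)) + ((½)*(-455 + 72)/72)/((62321 - 102284) - 64181) = 401341/(-1560 + 490000 - 62300) + ((½)*(1/72)*(-383))/(-39963 - 64181) = 401341/426140 - 383/144/(-104144) = 401341*(1/426140) - 383/144*(-1/104144) = 401341/426140 + 383/14996736 = 1504742058649/1597677269760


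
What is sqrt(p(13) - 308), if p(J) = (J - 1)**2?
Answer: 2*I*sqrt(41) ≈ 12.806*I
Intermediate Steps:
p(J) = (-1 + J)**2
sqrt(p(13) - 308) = sqrt((-1 + 13)**2 - 308) = sqrt(12**2 - 308) = sqrt(144 - 308) = sqrt(-164) = 2*I*sqrt(41)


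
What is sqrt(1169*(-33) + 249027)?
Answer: 5*sqrt(8418) ≈ 458.75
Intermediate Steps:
sqrt(1169*(-33) + 249027) = sqrt(-38577 + 249027) = sqrt(210450) = 5*sqrt(8418)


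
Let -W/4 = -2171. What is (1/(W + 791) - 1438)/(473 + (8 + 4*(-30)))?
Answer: -13625049/3420475 ≈ -3.9834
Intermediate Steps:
W = 8684 (W = -4*(-2171) = 8684)
(1/(W + 791) - 1438)/(473 + (8 + 4*(-30))) = (1/(8684 + 791) - 1438)/(473 + (8 + 4*(-30))) = (1/9475 - 1438)/(473 + (8 - 120)) = (1/9475 - 1438)/(473 - 112) = -13625049/9475/361 = -13625049/9475*1/361 = -13625049/3420475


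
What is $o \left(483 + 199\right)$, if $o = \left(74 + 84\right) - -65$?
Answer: $152086$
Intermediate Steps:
$o = 223$ ($o = 158 + 65 = 223$)
$o \left(483 + 199\right) = 223 \left(483 + 199\right) = 223 \cdot 682 = 152086$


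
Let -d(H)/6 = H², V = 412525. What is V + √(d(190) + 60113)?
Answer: 412525 + I*√156487 ≈ 4.1253e+5 + 395.58*I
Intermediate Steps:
d(H) = -6*H²
V + √(d(190) + 60113) = 412525 + √(-6*190² + 60113) = 412525 + √(-6*36100 + 60113) = 412525 + √(-216600 + 60113) = 412525 + √(-156487) = 412525 + I*√156487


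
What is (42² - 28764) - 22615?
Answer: -49615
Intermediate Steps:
(42² - 28764) - 22615 = (1764 - 28764) - 22615 = -27000 - 22615 = -49615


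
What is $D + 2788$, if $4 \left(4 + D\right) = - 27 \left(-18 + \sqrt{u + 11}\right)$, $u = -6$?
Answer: $\frac{5811}{2} - \frac{27 \sqrt{5}}{4} \approx 2890.4$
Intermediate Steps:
$D = \frac{235}{2} - \frac{27 \sqrt{5}}{4}$ ($D = -4 + \frac{\left(-27\right) \left(-18 + \sqrt{-6 + 11}\right)}{4} = -4 + \frac{\left(-27\right) \left(-18 + \sqrt{5}\right)}{4} = -4 + \frac{486 - 27 \sqrt{5}}{4} = -4 + \left(\frac{243}{2} - \frac{27 \sqrt{5}}{4}\right) = \frac{235}{2} - \frac{27 \sqrt{5}}{4} \approx 102.41$)
$D + 2788 = \left(\frac{235}{2} - \frac{27 \sqrt{5}}{4}\right) + 2788 = \frac{5811}{2} - \frac{27 \sqrt{5}}{4}$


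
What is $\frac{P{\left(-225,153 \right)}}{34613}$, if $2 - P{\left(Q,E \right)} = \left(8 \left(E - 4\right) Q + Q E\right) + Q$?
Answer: $\frac{302852}{34613} \approx 8.7497$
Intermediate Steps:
$P{\left(Q,E \right)} = 2 - Q - E Q - Q \left(-32 + 8 E\right)$ ($P{\left(Q,E \right)} = 2 - \left(\left(8 \left(E - 4\right) Q + Q E\right) + Q\right) = 2 - \left(\left(8 \left(-4 + E\right) Q + E Q\right) + Q\right) = 2 - \left(\left(\left(-32 + 8 E\right) Q + E Q\right) + Q\right) = 2 - \left(\left(Q \left(-32 + 8 E\right) + E Q\right) + Q\right) = 2 - \left(\left(E Q + Q \left(-32 + 8 E\right)\right) + Q\right) = 2 - \left(Q + E Q + Q \left(-32 + 8 E\right)\right) = 2 - Q - E Q - Q \left(-32 + 8 E\right)$)
$\frac{P{\left(-225,153 \right)}}{34613} = \frac{2 + 31 \left(-225\right) - 1377 \left(-225\right)}{34613} = \left(2 - 6975 + 309825\right) \frac{1}{34613} = 302852 \cdot \frac{1}{34613} = \frac{302852}{34613}$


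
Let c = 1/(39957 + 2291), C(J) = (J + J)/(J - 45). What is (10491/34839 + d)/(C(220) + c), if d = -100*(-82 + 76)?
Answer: 1472616778280/6167928081 ≈ 238.75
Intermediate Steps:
C(J) = 2*J/(-45 + J) (C(J) = (2*J)/(-45 + J) = 2*J/(-45 + J))
d = 600 (d = -100*(-6) = 600)
c = 1/42248 ≈ 2.3670e-5
(10491/34839 + d)/(C(220) + c) = (10491/34839 + 600)/(2*220/(-45 + 220) + 1/42248) = (10491*(1/34839) + 600)/(2*220/175 + 1/42248) = (3497/11613 + 600)/(2*220*(1/175) + 1/42248) = 6971297/(11613*(88/35 + 1/42248)) = 6971297/(11613*(3717859/1478680)) = (6971297/11613)*(1478680/3717859) = 1472616778280/6167928081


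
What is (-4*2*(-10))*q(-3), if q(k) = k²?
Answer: 720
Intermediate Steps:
(-4*2*(-10))*q(-3) = (-4*2*(-10))*(-3)² = -8*(-10)*9 = 80*9 = 720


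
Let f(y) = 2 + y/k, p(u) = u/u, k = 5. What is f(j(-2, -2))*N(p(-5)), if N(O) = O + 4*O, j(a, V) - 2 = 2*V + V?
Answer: 6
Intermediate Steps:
p(u) = 1
j(a, V) = 2 + 3*V (j(a, V) = 2 + (2*V + V) = 2 + 3*V)
N(O) = 5*O
f(y) = 2 + y/5
f(j(-2, -2))*N(p(-5)) = (2 + (2 + 3*(-2))/5)*(5*1) = (2 + (2 - 6)/5)*5 = (2 + (⅕)*(-4))*5 = (2 - ⅘)*5 = (6/5)*5 = 6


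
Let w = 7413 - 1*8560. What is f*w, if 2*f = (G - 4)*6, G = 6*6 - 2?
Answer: -103230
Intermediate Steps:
G = 34 (G = 36 - 2 = 34)
w = -1147 (w = 7413 - 8560 = -1147)
f = 90 (f = ((34 - 4)*6)/2 = (30*6)/2 = (1/2)*180 = 90)
f*w = 90*(-1147) = -103230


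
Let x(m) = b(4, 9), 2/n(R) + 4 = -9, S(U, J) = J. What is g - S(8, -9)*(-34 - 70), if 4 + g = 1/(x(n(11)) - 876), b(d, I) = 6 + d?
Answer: -814041/866 ≈ -940.00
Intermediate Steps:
n(R) = -2/13 (n(R) = 2/(-4 - 9) = 2/(-13) = 2*(-1/13) = -2/13)
x(m) = 10 (x(m) = 6 + 4 = 10)
g = -3465/866 (g = -4 + 1/(10 - 876) = -4 + 1/(-866) = -4 - 1/866 = -3465/866 ≈ -4.0012)
g - S(8, -9)*(-34 - 70) = -3465/866 - (-9)*(-34 - 70) = -3465/866 - (-9)*(-104) = -3465/866 - 1*936 = -3465/866 - 936 = -814041/866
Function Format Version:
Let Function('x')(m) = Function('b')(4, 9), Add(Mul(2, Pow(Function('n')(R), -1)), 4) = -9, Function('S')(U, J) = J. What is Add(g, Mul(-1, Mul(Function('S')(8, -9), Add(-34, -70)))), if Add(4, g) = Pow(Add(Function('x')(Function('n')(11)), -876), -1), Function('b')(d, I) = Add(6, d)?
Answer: Rational(-814041, 866) ≈ -940.00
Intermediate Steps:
Function('n')(R) = Rational(-2, 13) (Function('n')(R) = Mul(2, Pow(Add(-4, -9), -1)) = Mul(2, Pow(-13, -1)) = Mul(2, Rational(-1, 13)) = Rational(-2, 13))
Function('x')(m) = 10 (Function('x')(m) = Add(6, 4) = 10)
g = Rational(-3465, 866) (g = Add(-4, Pow(Add(10, -876), -1)) = Add(-4, Pow(-866, -1)) = Add(-4, Rational(-1, 866)) = Rational(-3465, 866) ≈ -4.0012)
Add(g, Mul(-1, Mul(Function('S')(8, -9), Add(-34, -70)))) = Add(Rational(-3465, 866), Mul(-1, Mul(-9, Add(-34, -70)))) = Add(Rational(-3465, 866), Mul(-1, Mul(-9, -104))) = Add(Rational(-3465, 866), Mul(-1, 936)) = Add(Rational(-3465, 866), -936) = Rational(-814041, 866)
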